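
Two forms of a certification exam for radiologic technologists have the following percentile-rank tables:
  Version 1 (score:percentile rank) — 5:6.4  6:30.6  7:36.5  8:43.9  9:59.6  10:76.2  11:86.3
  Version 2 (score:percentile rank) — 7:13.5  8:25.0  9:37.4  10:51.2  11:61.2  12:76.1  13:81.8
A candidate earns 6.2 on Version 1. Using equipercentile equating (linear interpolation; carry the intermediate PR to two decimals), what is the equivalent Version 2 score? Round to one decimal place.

PR of 6.2 on Version 1: 30.6 + (6.2 − 6)/(7 − 6) × (36.5 − 30.6) = 31.78
On Version 2, PR 31.78 falls between score 8 (PR 25.0) and 9 (PR 37.4).
Interpolate: 8 + (31.78 − 25.0)/(37.4 − 25.0) × (9 − 8) = 8.5

8.5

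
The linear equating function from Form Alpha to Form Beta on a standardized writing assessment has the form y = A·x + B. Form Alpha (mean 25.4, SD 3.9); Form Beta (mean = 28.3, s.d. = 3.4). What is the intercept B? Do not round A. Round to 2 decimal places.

6.16

A = SD_Y / SD_X = 3.4 / 3.9 = 0.871795
B = M_Y − A·M_X = 28.3 − 0.871795 × 25.4 = 6.16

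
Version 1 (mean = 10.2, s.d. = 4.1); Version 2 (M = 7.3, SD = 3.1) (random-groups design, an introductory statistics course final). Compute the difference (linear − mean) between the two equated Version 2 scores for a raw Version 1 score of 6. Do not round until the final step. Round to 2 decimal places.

Mean-equated: 6 + (7.3 − 10.2) = 3.10
Linear-equated: (3.1/4.1)(6 − 10.2) + 7.3 = 4.124
Difference = 4.124 − 3.10 = 1.02

1.02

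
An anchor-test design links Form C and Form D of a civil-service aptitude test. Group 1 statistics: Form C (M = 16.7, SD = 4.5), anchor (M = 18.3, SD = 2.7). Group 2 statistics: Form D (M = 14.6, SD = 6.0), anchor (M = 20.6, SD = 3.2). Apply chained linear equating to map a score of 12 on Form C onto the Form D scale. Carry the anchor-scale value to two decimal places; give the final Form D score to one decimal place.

Form C → anchor (Group 1): v = (2.7/4.5)(12 − 16.7) + 18.3 = 15.48
anchor → Form D (Group 2): y = (6.0/3.2)(15.48 − 20.6) + 14.6 = 5.0

5.0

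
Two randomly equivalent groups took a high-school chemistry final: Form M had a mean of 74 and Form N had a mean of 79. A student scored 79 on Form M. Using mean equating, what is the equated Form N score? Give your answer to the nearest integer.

84

Mean equating: y = x + (M_Y − M_X) = 79 + (79 − 74) = 84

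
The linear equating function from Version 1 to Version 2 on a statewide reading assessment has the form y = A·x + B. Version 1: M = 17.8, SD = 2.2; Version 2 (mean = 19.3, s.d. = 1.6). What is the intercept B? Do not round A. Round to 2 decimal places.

6.35

A = SD_Y / SD_X = 1.6 / 2.2 = 0.727273
B = M_Y − A·M_X = 19.3 − 0.727273 × 17.8 = 6.35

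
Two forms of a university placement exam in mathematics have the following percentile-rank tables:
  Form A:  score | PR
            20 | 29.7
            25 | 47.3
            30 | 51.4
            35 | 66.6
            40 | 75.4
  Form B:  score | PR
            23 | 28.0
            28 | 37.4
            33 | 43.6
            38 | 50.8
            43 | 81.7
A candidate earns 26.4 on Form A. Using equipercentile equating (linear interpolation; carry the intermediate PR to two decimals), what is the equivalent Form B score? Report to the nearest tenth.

36.4

PR of 26.4 on Form A: 47.3 + (26.4 − 25)/(30 − 25) × (51.4 − 47.3) = 48.45
On Form B, PR 48.45 falls between score 33 (PR 43.6) and 38 (PR 50.8).
Interpolate: 33 + (48.45 − 43.6)/(50.8 − 43.6) × (38 − 33) = 36.4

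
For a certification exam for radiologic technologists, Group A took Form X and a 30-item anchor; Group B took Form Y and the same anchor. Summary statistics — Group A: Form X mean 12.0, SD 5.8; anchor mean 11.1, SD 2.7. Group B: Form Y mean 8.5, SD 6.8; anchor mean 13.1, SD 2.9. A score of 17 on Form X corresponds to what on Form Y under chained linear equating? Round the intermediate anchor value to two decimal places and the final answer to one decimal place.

9.3

Form X → anchor (Group A): v = (2.7/5.8)(17 − 12.0) + 11.1 = 13.43
anchor → Form Y (Group B): y = (6.8/2.9)(13.43 − 13.1) + 8.5 = 9.3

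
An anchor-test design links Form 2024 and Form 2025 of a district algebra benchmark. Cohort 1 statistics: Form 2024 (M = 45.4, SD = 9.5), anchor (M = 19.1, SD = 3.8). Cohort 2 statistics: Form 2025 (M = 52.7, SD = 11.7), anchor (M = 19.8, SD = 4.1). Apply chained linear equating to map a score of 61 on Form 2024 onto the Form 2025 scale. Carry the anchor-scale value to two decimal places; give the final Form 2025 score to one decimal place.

68.5

Form 2024 → anchor (Cohort 1): v = (3.8/9.5)(61 − 45.4) + 19.1 = 25.34
anchor → Form 2025 (Cohort 2): y = (11.7/4.1)(25.34 − 19.8) + 52.7 = 68.5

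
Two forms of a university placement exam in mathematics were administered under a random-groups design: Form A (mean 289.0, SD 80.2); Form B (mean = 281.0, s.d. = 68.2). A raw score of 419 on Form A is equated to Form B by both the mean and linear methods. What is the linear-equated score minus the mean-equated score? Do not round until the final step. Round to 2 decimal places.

-19.45

Mean-equated: 419 + (281.0 − 289.0) = 411.00
Linear-equated: (68.2/80.2)(419 − 289.0) + 281.0 = 391.549
Difference = 391.549 − 411.00 = -19.45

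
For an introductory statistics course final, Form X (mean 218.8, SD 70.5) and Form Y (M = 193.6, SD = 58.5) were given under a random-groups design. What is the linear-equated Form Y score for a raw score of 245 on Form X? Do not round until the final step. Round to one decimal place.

Linear equating: y = (SD_Y/SD_X)(x − M_X) + M_Y
y = (58.5/70.5)(245 − 218.8) + 193.6
y = 0.829787 × 26.2 + 193.6 = 21.7404 + 193.6 = 215.3

215.3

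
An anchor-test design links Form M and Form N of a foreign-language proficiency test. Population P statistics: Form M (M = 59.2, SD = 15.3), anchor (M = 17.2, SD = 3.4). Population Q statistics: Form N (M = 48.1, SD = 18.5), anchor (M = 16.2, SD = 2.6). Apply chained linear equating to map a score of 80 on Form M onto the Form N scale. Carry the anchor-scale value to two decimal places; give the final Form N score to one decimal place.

Form M → anchor (Population P): v = (3.4/15.3)(80 − 59.2) + 17.2 = 21.82
anchor → Form N (Population Q): y = (18.5/2.6)(21.82 − 16.2) + 48.1 = 88.1

88.1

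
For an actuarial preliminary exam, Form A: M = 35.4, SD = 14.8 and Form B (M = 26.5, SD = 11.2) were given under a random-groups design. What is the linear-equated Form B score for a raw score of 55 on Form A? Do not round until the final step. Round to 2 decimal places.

41.33

Linear equating: y = (SD_Y/SD_X)(x − M_X) + M_Y
y = (11.2/14.8)(55 − 35.4) + 26.5
y = 0.756757 × 19.6 + 26.5 = 14.8324 + 26.5 = 41.33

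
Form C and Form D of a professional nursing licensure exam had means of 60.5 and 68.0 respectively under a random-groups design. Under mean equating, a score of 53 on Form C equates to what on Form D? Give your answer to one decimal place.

Mean equating: y = x + (M_Y − M_X) = 53 + (68.0 − 60.5) = 60.5

60.5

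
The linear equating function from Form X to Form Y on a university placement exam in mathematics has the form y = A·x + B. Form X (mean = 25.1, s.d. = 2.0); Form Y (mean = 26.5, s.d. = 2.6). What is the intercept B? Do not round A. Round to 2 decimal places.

-6.13

A = SD_Y / SD_X = 2.6 / 2.0 = 1.300000
B = M_Y − A·M_X = 26.5 − 1.300000 × 25.1 = -6.13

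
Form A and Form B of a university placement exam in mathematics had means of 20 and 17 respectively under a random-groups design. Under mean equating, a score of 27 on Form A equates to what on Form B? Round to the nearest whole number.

24

Mean equating: y = x + (M_Y − M_X) = 27 + (17 − 20) = 24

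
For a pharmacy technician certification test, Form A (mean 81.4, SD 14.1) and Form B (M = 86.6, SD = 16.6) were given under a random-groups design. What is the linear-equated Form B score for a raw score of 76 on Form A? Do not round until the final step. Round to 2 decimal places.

80.24

Linear equating: y = (SD_Y/SD_X)(x − M_X) + M_Y
y = (16.6/14.1)(76 − 81.4) + 86.6
y = 1.177305 × -5.4 + 86.6 = -6.3574 + 86.6 = 80.24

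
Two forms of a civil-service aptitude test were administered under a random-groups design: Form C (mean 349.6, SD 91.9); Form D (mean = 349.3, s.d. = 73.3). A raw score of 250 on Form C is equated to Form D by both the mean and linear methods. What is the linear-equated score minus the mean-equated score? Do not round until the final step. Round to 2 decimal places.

20.16

Mean-equated: 250 + (349.3 − 349.6) = 249.70
Linear-equated: (73.3/91.9)(250 − 349.6) + 349.3 = 269.858
Difference = 269.858 − 249.70 = 20.16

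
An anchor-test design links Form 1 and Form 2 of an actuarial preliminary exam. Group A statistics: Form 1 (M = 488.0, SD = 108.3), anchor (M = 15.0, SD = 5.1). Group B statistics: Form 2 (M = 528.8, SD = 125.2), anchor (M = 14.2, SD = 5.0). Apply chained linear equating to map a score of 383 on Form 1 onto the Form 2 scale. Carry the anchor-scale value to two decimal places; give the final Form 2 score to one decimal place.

425.1

Form 1 → anchor (Group A): v = (5.1/108.3)(383 − 488.0) + 15.0 = 10.06
anchor → Form 2 (Group B): y = (125.2/5.0)(10.06 − 14.2) + 528.8 = 425.1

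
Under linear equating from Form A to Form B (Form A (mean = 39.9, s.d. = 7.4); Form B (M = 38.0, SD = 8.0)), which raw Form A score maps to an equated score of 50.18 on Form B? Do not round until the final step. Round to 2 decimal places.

51.17

Invert y = (SD_Y/SD_X)(x − M_X) + M_Y:
x = (SD_X/SD_Y)(y − M_Y) + M_X = (7.4/8.0)(50.18 − 38.0) + 39.9
x = 0.925000 × 12.180 + 39.9 = 51.17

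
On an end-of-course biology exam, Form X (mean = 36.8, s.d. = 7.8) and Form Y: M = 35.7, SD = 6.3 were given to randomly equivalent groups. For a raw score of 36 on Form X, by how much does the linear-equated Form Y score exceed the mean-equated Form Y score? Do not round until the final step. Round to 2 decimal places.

0.15

Mean-equated: 36 + (35.7 − 36.8) = 34.90
Linear-equated: (6.3/7.8)(36 − 36.8) + 35.7 = 35.054
Difference = 35.054 − 34.90 = 0.15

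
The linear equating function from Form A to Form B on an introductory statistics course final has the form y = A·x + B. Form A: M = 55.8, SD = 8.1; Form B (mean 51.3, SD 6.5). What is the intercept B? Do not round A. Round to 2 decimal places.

6.52

A = SD_Y / SD_X = 6.5 / 8.1 = 0.802469
B = M_Y − A·M_X = 51.3 − 0.802469 × 55.8 = 6.52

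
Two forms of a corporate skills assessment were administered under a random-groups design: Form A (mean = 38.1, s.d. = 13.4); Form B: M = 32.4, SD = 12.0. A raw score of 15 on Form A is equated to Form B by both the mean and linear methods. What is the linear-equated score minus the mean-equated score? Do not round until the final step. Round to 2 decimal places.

Mean-equated: 15 + (32.4 − 38.1) = 9.30
Linear-equated: (12.0/13.4)(15 − 38.1) + 32.4 = 11.713
Difference = 11.713 − 9.30 = 2.41

2.41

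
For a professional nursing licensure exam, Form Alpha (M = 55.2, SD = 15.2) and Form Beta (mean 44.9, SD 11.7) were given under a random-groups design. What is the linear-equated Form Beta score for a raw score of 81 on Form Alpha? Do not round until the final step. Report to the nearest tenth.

64.8

Linear equating: y = (SD_Y/SD_X)(x − M_X) + M_Y
y = (11.7/15.2)(81 − 55.2) + 44.9
y = 0.769737 × 25.8 + 44.9 = 19.8592 + 44.9 = 64.8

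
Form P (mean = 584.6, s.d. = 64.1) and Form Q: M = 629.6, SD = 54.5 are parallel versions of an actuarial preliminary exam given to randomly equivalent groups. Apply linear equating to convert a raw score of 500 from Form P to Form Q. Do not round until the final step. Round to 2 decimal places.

557.67

Linear equating: y = (SD_Y/SD_X)(x − M_X) + M_Y
y = (54.5/64.1)(500 − 584.6) + 629.6
y = 0.850234 × -84.6 + 629.6 = -71.9298 + 629.6 = 557.67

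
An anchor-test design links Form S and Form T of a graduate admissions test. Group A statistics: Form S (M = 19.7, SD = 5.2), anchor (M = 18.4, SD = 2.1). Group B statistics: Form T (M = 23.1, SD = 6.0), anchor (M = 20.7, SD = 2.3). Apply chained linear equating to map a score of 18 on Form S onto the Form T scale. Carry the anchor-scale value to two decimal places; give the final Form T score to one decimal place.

15.3

Form S → anchor (Group A): v = (2.1/5.2)(18 − 19.7) + 18.4 = 17.71
anchor → Form T (Group B): y = (6.0/2.3)(17.71 − 20.7) + 23.1 = 15.3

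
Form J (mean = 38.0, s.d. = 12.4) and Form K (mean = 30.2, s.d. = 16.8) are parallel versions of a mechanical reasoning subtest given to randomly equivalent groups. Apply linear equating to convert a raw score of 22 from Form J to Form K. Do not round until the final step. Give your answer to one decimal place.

Linear equating: y = (SD_Y/SD_X)(x − M_X) + M_Y
y = (16.8/12.4)(22 − 38.0) + 30.2
y = 1.354839 × -16.0 + 30.2 = -21.6774 + 30.2 = 8.5

8.5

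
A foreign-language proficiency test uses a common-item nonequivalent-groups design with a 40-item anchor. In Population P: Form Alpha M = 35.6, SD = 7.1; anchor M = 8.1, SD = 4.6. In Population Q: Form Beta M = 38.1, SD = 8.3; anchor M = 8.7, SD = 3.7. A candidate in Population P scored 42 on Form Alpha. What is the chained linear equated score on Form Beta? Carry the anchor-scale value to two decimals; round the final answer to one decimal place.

46.1

Form Alpha → anchor (Population P): v = (4.6/7.1)(42 − 35.6) + 8.1 = 12.25
anchor → Form Beta (Population Q): y = (8.3/3.7)(12.25 − 8.7) + 38.1 = 46.1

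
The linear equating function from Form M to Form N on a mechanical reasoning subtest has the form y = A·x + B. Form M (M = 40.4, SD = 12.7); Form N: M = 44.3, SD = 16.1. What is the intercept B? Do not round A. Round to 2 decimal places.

-6.92

A = SD_Y / SD_X = 16.1 / 12.7 = 1.267717
B = M_Y − A·M_X = 44.3 − 1.267717 × 40.4 = -6.92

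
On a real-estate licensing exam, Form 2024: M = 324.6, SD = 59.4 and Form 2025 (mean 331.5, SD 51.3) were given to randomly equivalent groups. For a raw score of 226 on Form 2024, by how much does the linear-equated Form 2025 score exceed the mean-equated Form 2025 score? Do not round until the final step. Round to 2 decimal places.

Mean-equated: 226 + (331.5 − 324.6) = 232.90
Linear-equated: (51.3/59.4)(226 − 324.6) + 331.5 = 246.345
Difference = 246.345 − 232.90 = 13.45

13.45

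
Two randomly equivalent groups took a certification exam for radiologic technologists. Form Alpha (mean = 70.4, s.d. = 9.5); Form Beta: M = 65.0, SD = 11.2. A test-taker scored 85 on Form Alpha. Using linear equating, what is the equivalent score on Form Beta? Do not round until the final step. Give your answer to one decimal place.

Linear equating: y = (SD_Y/SD_X)(x − M_X) + M_Y
y = (11.2/9.5)(85 − 70.4) + 65.0
y = 1.178947 × 14.6 + 65.0 = 17.2126 + 65.0 = 82.2

82.2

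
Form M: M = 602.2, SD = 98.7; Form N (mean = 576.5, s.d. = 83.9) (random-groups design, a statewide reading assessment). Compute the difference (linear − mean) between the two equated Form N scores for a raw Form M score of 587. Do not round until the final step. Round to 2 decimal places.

Mean-equated: 587 + (576.5 − 602.2) = 561.30
Linear-equated: (83.9/98.7)(587 − 602.2) + 576.5 = 563.579
Difference = 563.579 − 561.30 = 2.28

2.28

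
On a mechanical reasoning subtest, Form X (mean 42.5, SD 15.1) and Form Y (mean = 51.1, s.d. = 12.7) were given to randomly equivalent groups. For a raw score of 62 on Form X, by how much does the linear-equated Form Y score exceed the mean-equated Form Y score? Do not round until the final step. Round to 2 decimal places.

-3.10

Mean-equated: 62 + (51.1 − 42.5) = 70.60
Linear-equated: (12.7/15.1)(62 − 42.5) + 51.1 = 67.501
Difference = 67.501 − 70.60 = -3.10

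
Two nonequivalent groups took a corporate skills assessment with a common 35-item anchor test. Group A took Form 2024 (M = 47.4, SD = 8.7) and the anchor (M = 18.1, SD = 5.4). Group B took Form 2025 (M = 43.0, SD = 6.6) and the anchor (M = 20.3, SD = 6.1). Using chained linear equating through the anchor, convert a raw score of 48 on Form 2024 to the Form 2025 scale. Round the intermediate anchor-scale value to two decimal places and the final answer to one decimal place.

Form 2024 → anchor (Group A): v = (5.4/8.7)(48 − 47.4) + 18.1 = 18.47
anchor → Form 2025 (Group B): y = (6.6/6.1)(18.47 − 20.3) + 43.0 = 41.0

41.0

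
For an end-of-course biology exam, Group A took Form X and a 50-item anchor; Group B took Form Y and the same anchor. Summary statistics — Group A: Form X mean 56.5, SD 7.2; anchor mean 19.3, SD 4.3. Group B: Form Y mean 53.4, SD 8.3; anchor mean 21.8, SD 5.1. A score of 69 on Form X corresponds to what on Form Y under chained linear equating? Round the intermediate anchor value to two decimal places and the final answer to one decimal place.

Form X → anchor (Group A): v = (4.3/7.2)(69 − 56.5) + 19.3 = 26.77
anchor → Form Y (Group B): y = (8.3/5.1)(26.77 − 21.8) + 53.4 = 61.5

61.5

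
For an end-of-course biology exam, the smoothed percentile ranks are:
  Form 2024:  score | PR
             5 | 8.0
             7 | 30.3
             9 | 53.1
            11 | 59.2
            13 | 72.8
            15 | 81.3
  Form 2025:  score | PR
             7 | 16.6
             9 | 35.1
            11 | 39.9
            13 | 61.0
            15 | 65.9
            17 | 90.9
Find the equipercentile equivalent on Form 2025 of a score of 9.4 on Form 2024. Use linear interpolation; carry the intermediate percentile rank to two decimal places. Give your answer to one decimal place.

12.4

PR of 9.4 on Form 2024: 53.1 + (9.4 − 9)/(11 − 9) × (59.2 − 53.1) = 54.32
On Form 2025, PR 54.32 falls between score 11 (PR 39.9) and 13 (PR 61.0).
Interpolate: 11 + (54.32 − 39.9)/(61.0 − 39.9) × (13 − 11) = 12.4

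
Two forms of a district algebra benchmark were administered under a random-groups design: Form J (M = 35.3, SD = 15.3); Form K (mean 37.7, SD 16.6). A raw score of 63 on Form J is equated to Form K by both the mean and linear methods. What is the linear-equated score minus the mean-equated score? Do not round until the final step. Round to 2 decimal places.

2.35

Mean-equated: 63 + (37.7 − 35.3) = 65.40
Linear-equated: (16.6/15.3)(63 − 35.3) + 37.7 = 67.754
Difference = 67.754 − 65.40 = 2.35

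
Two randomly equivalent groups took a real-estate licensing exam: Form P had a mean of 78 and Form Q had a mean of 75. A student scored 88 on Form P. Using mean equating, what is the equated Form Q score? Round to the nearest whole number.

85

Mean equating: y = x + (M_Y − M_X) = 88 + (75 − 78) = 85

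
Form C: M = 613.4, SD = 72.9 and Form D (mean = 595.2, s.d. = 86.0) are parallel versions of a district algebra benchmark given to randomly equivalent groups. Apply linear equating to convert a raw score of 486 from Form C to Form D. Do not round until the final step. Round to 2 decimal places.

Linear equating: y = (SD_Y/SD_X)(x − M_X) + M_Y
y = (86.0/72.9)(486 − 613.4) + 595.2
y = 1.179698 × -127.4 + 595.2 = -150.2936 + 595.2 = 444.91

444.91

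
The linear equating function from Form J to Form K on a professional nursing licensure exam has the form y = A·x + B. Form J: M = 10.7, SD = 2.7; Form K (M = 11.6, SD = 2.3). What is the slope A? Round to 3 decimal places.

0.852

A = SD_Y / SD_X = 2.3 / 2.7 = 0.852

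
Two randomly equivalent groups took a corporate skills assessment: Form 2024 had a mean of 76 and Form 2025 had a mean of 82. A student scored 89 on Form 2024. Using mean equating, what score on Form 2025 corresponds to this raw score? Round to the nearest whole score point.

Mean equating: y = x + (M_Y − M_X) = 89 + (82 − 76) = 95

95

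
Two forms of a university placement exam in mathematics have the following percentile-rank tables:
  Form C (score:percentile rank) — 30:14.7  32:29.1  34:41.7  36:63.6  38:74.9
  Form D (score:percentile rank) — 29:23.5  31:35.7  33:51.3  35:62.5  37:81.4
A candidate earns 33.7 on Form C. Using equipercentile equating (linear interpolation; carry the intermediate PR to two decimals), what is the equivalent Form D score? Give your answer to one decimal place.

PR of 33.7 on Form C: 29.1 + (33.7 − 32)/(34 − 32) × (41.7 − 29.1) = 39.81
On Form D, PR 39.81 falls between score 31 (PR 35.7) and 33 (PR 51.3).
Interpolate: 31 + (39.81 − 35.7)/(51.3 − 35.7) × (33 − 31) = 31.5

31.5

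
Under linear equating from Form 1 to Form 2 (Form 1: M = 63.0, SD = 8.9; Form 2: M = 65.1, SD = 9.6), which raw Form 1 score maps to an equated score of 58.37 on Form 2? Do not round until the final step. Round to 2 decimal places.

56.76

Invert y = (SD_Y/SD_X)(x − M_X) + M_Y:
x = (SD_X/SD_Y)(y − M_Y) + M_X = (8.9/9.6)(58.37 − 65.1) + 63.0
x = 0.927083 × -6.730 + 63.0 = 56.76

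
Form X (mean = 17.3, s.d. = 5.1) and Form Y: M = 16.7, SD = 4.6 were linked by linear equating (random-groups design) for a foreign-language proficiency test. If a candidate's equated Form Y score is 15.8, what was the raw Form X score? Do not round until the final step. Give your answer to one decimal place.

Invert y = (SD_Y/SD_X)(x − M_X) + M_Y:
x = (SD_X/SD_Y)(y − M_Y) + M_X = (5.1/4.6)(15.8 − 16.7) + 17.3
x = 1.108696 × -0.900 + 17.3 = 16.3

16.3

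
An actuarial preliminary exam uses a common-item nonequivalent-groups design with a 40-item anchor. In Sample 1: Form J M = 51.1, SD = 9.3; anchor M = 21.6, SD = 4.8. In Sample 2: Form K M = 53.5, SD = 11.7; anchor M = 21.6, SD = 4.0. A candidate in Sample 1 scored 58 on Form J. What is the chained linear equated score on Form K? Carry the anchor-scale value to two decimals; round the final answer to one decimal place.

Form J → anchor (Sample 1): v = (4.8/9.3)(58 − 51.1) + 21.6 = 25.16
anchor → Form K (Sample 2): y = (11.7/4.0)(25.16 − 21.6) + 53.5 = 63.9

63.9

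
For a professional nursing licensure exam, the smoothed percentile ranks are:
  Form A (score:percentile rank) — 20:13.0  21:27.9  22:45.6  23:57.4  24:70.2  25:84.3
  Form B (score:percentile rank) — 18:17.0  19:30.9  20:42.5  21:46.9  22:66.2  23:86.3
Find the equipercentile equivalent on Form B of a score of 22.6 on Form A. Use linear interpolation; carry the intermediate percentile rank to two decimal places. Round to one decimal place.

PR of 22.6 on Form A: 45.6 + (22.6 − 22)/(23 − 22) × (57.4 − 45.6) = 52.68
On Form B, PR 52.68 falls between score 21 (PR 46.9) and 22 (PR 66.2).
Interpolate: 21 + (52.68 − 46.9)/(66.2 − 46.9) × (22 − 21) = 21.3

21.3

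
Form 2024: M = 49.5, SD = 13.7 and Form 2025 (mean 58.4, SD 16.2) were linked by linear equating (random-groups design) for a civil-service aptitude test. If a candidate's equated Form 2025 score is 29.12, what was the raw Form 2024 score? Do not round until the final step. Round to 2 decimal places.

Invert y = (SD_Y/SD_X)(x − M_X) + M_Y:
x = (SD_X/SD_Y)(y − M_Y) + M_X = (13.7/16.2)(29.12 − 58.4) + 49.5
x = 0.845679 × -29.280 + 49.5 = 24.74

24.74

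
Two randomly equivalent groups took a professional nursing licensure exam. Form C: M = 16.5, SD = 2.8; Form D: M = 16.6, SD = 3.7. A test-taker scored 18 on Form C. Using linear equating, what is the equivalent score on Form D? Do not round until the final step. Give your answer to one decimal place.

18.6

Linear equating: y = (SD_Y/SD_X)(x − M_X) + M_Y
y = (3.7/2.8)(18 − 16.5) + 16.6
y = 1.321429 × 1.5 + 16.6 = 1.9821 + 16.6 = 18.6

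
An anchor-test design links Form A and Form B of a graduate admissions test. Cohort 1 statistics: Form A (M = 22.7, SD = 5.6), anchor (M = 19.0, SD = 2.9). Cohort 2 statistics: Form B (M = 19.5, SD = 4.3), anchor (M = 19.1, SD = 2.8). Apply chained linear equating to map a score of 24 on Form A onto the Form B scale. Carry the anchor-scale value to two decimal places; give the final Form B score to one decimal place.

20.4

Form A → anchor (Cohort 1): v = (2.9/5.6)(24 − 22.7) + 19.0 = 19.67
anchor → Form B (Cohort 2): y = (4.3/2.8)(19.67 − 19.1) + 19.5 = 20.4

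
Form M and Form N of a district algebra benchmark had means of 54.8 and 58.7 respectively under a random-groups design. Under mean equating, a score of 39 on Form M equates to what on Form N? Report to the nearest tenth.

42.9

Mean equating: y = x + (M_Y − M_X) = 39 + (58.7 − 54.8) = 42.9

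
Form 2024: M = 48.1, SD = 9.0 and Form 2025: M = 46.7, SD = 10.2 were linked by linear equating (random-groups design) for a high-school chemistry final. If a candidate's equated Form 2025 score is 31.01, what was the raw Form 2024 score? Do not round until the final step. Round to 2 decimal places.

34.26

Invert y = (SD_Y/SD_X)(x − M_X) + M_Y:
x = (SD_X/SD_Y)(y − M_Y) + M_X = (9.0/10.2)(31.01 − 46.7) + 48.1
x = 0.882353 × -15.690 + 48.1 = 34.26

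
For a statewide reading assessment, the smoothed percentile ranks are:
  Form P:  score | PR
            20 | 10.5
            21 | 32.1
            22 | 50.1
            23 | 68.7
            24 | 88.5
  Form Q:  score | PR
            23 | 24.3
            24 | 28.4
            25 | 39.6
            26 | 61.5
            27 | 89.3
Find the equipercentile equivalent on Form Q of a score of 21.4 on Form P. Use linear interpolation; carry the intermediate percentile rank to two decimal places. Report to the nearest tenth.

25.0

PR of 21.4 on Form P: 32.1 + (21.4 − 21)/(22 − 21) × (50.1 − 32.1) = 39.30
On Form Q, PR 39.30 falls between score 24 (PR 28.4) and 25 (PR 39.6).
Interpolate: 24 + (39.30 − 28.4)/(39.6 − 28.4) × (25 − 24) = 25.0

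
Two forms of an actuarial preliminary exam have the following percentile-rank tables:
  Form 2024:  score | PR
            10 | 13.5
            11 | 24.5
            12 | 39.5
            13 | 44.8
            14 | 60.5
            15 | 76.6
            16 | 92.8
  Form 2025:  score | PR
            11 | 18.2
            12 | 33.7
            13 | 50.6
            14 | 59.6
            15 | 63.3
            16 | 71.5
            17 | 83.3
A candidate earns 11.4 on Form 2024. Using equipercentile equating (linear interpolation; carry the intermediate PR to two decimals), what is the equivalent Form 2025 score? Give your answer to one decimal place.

PR of 11.4 on Form 2024: 24.5 + (11.4 − 11)/(12 − 11) × (39.5 − 24.5) = 30.50
On Form 2025, PR 30.50 falls between score 11 (PR 18.2) and 12 (PR 33.7).
Interpolate: 11 + (30.50 − 18.2)/(33.7 − 18.2) × (12 − 11) = 11.8

11.8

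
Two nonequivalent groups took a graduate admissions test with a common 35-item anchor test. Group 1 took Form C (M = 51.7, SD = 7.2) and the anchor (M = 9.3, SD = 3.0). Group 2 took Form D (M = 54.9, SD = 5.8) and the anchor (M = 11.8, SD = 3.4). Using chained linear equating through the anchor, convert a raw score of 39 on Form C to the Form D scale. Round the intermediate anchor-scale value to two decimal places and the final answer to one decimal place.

Form C → anchor (Group 1): v = (3.0/7.2)(39 − 51.7) + 9.3 = 4.01
anchor → Form D (Group 2): y = (5.8/3.4)(4.01 − 11.8) + 54.9 = 41.6

41.6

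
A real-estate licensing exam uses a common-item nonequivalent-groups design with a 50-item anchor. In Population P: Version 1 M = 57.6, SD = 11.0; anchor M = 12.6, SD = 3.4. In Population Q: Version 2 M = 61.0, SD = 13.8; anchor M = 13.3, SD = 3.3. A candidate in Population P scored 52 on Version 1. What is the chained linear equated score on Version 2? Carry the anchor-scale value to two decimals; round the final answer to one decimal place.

Version 1 → anchor (Population P): v = (3.4/11.0)(52 − 57.6) + 12.6 = 10.87
anchor → Version 2 (Population Q): y = (13.8/3.3)(10.87 − 13.3) + 61.0 = 50.8

50.8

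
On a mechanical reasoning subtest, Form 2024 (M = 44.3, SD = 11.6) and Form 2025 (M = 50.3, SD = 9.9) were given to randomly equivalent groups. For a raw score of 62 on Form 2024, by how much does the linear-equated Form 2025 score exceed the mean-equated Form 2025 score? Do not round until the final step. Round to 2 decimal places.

-2.59

Mean-equated: 62 + (50.3 − 44.3) = 68.00
Linear-equated: (9.9/11.6)(62 − 44.3) + 50.3 = 65.406
Difference = 65.406 − 68.00 = -2.59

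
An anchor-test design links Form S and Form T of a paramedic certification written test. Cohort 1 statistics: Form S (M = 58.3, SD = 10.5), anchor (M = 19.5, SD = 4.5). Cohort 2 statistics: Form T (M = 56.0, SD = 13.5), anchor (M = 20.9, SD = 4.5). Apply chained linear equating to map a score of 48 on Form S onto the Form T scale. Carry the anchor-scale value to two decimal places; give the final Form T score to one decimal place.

38.6

Form S → anchor (Cohort 1): v = (4.5/10.5)(48 − 58.3) + 19.5 = 15.09
anchor → Form T (Cohort 2): y = (13.5/4.5)(15.09 − 20.9) + 56.0 = 38.6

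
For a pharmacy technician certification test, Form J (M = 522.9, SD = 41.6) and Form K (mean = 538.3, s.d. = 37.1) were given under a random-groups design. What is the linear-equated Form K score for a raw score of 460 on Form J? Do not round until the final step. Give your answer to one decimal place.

Linear equating: y = (SD_Y/SD_X)(x − M_X) + M_Y
y = (37.1/41.6)(460 − 522.9) + 538.3
y = 0.891827 × -62.9 + 538.3 = -56.0959 + 538.3 = 482.2

482.2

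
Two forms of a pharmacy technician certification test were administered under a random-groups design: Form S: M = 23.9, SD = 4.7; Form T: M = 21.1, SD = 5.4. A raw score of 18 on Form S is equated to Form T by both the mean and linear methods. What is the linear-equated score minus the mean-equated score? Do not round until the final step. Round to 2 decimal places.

-0.88

Mean-equated: 18 + (21.1 − 23.9) = 15.20
Linear-equated: (5.4/4.7)(18 − 23.9) + 21.1 = 14.321
Difference = 14.321 − 15.20 = -0.88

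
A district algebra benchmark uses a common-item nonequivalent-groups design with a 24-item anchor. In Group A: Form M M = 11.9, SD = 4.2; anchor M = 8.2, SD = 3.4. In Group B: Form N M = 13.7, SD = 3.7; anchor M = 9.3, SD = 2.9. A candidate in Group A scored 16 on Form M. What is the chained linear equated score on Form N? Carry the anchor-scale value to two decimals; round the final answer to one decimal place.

Form M → anchor (Group A): v = (3.4/4.2)(16 − 11.9) + 8.2 = 11.52
anchor → Form N (Group B): y = (3.7/2.9)(11.52 − 9.3) + 13.7 = 16.5

16.5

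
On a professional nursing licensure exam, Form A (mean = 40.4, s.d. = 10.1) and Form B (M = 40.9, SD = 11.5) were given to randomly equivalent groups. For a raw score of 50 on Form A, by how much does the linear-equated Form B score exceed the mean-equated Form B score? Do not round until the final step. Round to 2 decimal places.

1.33

Mean-equated: 50 + (40.9 − 40.4) = 50.50
Linear-equated: (11.5/10.1)(50 − 40.4) + 40.9 = 51.831
Difference = 51.831 − 50.50 = 1.33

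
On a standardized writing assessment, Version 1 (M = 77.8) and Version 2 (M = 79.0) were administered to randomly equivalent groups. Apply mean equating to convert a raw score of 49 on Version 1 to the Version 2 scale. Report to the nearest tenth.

50.2

Mean equating: y = x + (M_Y − M_X) = 49 + (79.0 − 77.8) = 50.2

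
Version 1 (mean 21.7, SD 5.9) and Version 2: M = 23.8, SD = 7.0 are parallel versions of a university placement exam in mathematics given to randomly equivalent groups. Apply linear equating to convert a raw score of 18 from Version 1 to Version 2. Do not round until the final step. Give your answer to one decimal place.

19.4

Linear equating: y = (SD_Y/SD_X)(x − M_X) + M_Y
y = (7.0/5.9)(18 − 21.7) + 23.8
y = 1.186441 × -3.7 + 23.8 = -4.3898 + 23.8 = 19.4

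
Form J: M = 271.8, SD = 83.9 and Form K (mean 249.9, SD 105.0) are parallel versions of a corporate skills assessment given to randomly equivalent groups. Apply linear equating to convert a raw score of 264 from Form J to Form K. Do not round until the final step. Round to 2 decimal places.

Linear equating: y = (SD_Y/SD_X)(x − M_X) + M_Y
y = (105.0/83.9)(264 − 271.8) + 249.9
y = 1.251490 × -7.8 + 249.9 = -9.7616 + 249.9 = 240.14

240.14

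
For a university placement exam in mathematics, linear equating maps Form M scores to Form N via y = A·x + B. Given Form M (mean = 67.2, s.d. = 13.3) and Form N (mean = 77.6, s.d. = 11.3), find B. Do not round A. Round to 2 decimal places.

20.51

A = SD_Y / SD_X = 11.3 / 13.3 = 0.849624
B = M_Y − A·M_X = 77.6 − 0.849624 × 67.2 = 20.51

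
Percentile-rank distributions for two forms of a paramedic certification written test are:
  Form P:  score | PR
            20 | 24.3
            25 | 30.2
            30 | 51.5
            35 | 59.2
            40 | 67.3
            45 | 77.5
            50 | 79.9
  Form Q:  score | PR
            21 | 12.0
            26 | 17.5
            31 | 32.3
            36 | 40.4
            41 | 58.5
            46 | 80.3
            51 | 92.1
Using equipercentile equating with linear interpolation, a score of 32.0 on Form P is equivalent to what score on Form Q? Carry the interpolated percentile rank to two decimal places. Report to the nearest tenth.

39.9

PR of 32.0 on Form P: 51.5 + (32.0 − 30)/(35 − 30) × (59.2 − 51.5) = 54.58
On Form Q, PR 54.58 falls between score 36 (PR 40.4) and 41 (PR 58.5).
Interpolate: 36 + (54.58 − 40.4)/(58.5 − 40.4) × (41 − 36) = 39.9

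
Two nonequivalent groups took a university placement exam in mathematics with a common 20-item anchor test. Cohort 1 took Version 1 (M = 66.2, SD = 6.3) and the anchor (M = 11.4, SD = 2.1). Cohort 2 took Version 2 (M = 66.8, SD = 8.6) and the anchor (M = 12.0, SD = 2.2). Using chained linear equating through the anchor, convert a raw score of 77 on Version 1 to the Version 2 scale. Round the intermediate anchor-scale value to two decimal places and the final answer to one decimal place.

78.5

Version 1 → anchor (Cohort 1): v = (2.1/6.3)(77 − 66.2) + 11.4 = 15.00
anchor → Version 2 (Cohort 2): y = (8.6/2.2)(15.00 − 12.0) + 66.8 = 78.5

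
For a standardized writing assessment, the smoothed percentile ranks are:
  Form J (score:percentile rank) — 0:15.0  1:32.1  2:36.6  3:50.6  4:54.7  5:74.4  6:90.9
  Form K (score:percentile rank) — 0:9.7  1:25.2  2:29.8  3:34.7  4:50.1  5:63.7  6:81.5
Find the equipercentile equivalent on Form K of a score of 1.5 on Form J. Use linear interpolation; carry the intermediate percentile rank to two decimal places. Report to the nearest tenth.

PR of 1.5 on Form J: 32.1 + (1.5 − 1)/(2 − 1) × (36.6 − 32.1) = 34.35
On Form K, PR 34.35 falls between score 2 (PR 29.8) and 3 (PR 34.7).
Interpolate: 2 + (34.35 − 29.8)/(34.7 − 29.8) × (3 − 2) = 2.9

2.9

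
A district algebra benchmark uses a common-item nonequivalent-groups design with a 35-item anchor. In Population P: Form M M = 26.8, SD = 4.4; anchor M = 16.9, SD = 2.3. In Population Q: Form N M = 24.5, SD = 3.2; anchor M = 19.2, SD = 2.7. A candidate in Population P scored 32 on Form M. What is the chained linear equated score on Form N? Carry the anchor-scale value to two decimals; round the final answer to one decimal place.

25.0

Form M → anchor (Population P): v = (2.3/4.4)(32 − 26.8) + 16.9 = 19.62
anchor → Form N (Population Q): y = (3.2/2.7)(19.62 − 19.2) + 24.5 = 25.0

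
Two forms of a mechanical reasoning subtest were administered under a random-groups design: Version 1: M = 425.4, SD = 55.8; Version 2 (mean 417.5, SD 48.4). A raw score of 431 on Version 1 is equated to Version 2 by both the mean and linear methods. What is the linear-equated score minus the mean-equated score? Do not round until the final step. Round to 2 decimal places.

Mean-equated: 431 + (417.5 − 425.4) = 423.10
Linear-equated: (48.4/55.8)(431 − 425.4) + 417.5 = 422.357
Difference = 422.357 − 423.10 = -0.74

-0.74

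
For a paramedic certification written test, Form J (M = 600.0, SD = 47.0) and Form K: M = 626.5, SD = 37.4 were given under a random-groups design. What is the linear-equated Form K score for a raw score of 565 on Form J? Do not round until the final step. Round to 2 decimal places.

598.65

Linear equating: y = (SD_Y/SD_X)(x − M_X) + M_Y
y = (37.4/47.0)(565 − 600.0) + 626.5
y = 0.795745 × -35.0 + 626.5 = -27.8511 + 626.5 = 598.65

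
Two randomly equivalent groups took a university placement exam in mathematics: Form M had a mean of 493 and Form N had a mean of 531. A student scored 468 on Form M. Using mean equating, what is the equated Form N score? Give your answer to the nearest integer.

506

Mean equating: y = x + (M_Y − M_X) = 468 + (531 − 493) = 506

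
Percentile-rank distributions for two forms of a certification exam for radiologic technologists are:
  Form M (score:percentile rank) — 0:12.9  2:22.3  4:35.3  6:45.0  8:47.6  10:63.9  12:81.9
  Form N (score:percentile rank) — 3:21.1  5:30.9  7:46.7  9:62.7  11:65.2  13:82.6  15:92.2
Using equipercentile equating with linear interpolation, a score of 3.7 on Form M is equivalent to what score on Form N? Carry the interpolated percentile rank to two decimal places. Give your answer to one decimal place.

PR of 3.7 on Form M: 22.3 + (3.7 − 2)/(4 − 2) × (35.3 − 22.3) = 33.35
On Form N, PR 33.35 falls between score 5 (PR 30.9) and 7 (PR 46.7).
Interpolate: 5 + (33.35 − 30.9)/(46.7 − 30.9) × (7 − 5) = 5.3

5.3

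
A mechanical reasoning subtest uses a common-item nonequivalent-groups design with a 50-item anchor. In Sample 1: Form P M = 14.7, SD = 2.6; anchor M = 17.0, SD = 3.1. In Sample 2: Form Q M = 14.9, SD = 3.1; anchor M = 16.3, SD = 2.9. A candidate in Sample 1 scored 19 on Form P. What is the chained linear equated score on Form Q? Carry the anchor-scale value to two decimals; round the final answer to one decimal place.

21.1

Form P → anchor (Sample 1): v = (3.1/2.6)(19 − 14.7) + 17.0 = 22.13
anchor → Form Q (Sample 2): y = (3.1/2.9)(22.13 − 16.3) + 14.9 = 21.1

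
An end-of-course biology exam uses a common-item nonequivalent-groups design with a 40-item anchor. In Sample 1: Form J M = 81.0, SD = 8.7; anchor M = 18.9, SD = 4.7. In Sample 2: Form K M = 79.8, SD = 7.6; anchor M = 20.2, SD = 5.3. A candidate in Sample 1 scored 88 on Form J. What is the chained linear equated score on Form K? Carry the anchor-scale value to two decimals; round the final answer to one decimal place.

Form J → anchor (Sample 1): v = (4.7/8.7)(88 − 81.0) + 18.9 = 22.68
anchor → Form K (Sample 2): y = (7.6/5.3)(22.68 − 20.2) + 79.8 = 83.4

83.4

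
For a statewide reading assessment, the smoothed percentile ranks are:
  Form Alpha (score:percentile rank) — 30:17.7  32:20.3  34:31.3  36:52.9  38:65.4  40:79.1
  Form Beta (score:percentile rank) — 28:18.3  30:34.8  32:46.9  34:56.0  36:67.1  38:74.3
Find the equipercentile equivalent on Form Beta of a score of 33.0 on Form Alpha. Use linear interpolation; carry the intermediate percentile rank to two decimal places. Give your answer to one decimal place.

28.9

PR of 33.0 on Form Alpha: 20.3 + (33.0 − 32)/(34 − 32) × (31.3 − 20.3) = 25.80
On Form Beta, PR 25.80 falls between score 28 (PR 18.3) and 30 (PR 34.8).
Interpolate: 28 + (25.80 − 18.3)/(34.8 − 18.3) × (30 − 28) = 28.9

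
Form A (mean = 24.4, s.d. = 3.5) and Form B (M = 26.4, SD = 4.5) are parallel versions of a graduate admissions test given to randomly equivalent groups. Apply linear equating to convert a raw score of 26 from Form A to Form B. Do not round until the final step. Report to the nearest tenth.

Linear equating: y = (SD_Y/SD_X)(x − M_X) + M_Y
y = (4.5/3.5)(26 − 24.4) + 26.4
y = 1.285714 × 1.6 + 26.4 = 2.0571 + 26.4 = 28.5

28.5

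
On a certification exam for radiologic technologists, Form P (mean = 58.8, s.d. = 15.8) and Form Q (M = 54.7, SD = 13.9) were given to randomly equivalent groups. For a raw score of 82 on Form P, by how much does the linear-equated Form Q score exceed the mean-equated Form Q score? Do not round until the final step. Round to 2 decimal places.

-2.79

Mean-equated: 82 + (54.7 − 58.8) = 77.90
Linear-equated: (13.9/15.8)(82 − 58.8) + 54.7 = 75.110
Difference = 75.110 − 77.90 = -2.79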